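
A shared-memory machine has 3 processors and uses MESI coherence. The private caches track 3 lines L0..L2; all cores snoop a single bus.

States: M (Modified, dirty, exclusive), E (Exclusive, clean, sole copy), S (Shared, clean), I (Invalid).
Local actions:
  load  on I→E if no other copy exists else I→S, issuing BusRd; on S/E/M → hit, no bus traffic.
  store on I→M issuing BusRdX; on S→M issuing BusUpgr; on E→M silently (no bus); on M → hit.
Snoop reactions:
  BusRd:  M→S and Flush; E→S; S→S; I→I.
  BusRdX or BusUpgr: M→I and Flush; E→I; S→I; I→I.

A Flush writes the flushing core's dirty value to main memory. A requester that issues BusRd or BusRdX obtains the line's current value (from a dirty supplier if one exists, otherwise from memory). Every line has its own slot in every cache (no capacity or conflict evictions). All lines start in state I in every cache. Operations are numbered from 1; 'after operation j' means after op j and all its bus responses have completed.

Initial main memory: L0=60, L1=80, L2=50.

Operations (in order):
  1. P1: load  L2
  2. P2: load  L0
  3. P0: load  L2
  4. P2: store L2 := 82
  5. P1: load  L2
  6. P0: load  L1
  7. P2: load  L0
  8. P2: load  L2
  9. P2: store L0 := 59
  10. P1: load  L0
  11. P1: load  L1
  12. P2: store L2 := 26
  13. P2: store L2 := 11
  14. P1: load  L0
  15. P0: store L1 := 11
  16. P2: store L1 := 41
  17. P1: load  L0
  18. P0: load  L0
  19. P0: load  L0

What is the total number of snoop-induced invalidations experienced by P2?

invalidations = 0

[1] P1: load  L2 | P0:I, P1:E(50), P2:I | bus: BusRd
[2] P2: load  L0 | P0:I, P1:I, P2:E(60) | bus: BusRd
[3] P0: load  L2 | P0:S(50), P1:S(50), P2:I | bus: BusRd
[4] P2: store L2 := 82 | P0:I, P1:I, P2:M(82) | bus: BusRdX
[5] P1: load  L2 | P0:I, P1:S(82), P2:S(82) | bus: BusRd,Flush
[6] P0: load  L1 | P0:E(80), P1:I, P2:I | bus: BusRd
[7] P2: load  L0 | P0:I, P1:I, P2:E(60) | bus: none
[8] P2: load  L2 | P0:I, P1:S(82), P2:S(82) | bus: none
[9] P2: store L0 := 59 | P0:I, P1:I, P2:M(59) | bus: none
[10] P1: load  L0 | P0:I, P1:S(59), P2:S(59) | bus: BusRd,Flush
[11] P1: load  L1 | P0:S(80), P1:S(80), P2:I | bus: BusRd
[12] P2: store L2 := 26 | P0:I, P1:I, P2:M(26) | bus: BusUpgr
[13] P2: store L2 := 11 | P0:I, P1:I, P2:M(11) | bus: none
[14] P1: load  L0 | P0:I, P1:S(59), P2:S(59) | bus: none
[15] P0: store L1 := 11 | P0:M(11), P1:I, P2:I | bus: BusUpgr
[16] P2: store L1 := 41 | P0:I, P1:I, P2:M(41) | bus: BusRdX,Flush
[17] P1: load  L0 | P0:I, P1:S(59), P2:S(59) | bus: none
[18] P0: load  L0 | P0:S(59), P1:S(59), P2:S(59) | bus: BusRd
[19] P0: load  L0 | P0:S(59), P1:S(59), P2:S(59) | bus: none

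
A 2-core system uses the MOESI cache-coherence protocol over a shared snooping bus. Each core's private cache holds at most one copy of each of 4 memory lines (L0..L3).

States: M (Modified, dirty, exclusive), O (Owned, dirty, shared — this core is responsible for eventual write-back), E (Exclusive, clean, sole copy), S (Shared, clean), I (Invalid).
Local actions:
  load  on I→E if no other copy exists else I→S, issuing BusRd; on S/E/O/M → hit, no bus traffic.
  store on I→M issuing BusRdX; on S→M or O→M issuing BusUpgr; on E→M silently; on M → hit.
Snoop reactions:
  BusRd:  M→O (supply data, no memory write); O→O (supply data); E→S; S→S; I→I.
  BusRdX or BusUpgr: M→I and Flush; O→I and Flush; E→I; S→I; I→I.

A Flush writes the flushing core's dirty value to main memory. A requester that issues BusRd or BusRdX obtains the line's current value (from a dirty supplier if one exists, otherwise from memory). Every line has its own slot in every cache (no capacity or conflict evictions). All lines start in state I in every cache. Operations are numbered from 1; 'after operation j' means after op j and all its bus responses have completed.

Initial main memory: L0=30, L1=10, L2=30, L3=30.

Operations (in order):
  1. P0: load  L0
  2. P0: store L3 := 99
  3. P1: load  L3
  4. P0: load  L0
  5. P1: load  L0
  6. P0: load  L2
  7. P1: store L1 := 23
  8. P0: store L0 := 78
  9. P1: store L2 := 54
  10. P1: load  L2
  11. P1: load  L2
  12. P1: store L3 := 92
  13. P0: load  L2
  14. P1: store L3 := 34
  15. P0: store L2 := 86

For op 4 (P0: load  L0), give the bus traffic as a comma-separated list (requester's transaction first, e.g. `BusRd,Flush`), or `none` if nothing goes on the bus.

[1] P0: load  L0 | P0:E(30), P1:I | bus: BusRd
[2] P0: store L3 := 99 | P0:M(99), P1:I | bus: BusRdX
[3] P1: load  L3 | P0:O(99), P1:S(99) | bus: BusRd
[4] P0: load  L0 | P0:E(30), P1:I | bus: none
[5] P1: load  L0 | P0:S(30), P1:S(30) | bus: BusRd
[6] P0: load  L2 | P0:E(30), P1:I | bus: BusRd
[7] P1: store L1 := 23 | P0:I, P1:M(23) | bus: BusRdX
[8] P0: store L0 := 78 | P0:M(78), P1:I | bus: BusUpgr
[9] P1: store L2 := 54 | P0:I, P1:M(54) | bus: BusRdX
[10] P1: load  L2 | P0:I, P1:M(54) | bus: none
[11] P1: load  L2 | P0:I, P1:M(54) | bus: none
[12] P1: store L3 := 92 | P0:I, P1:M(92) | bus: BusUpgr,Flush
[13] P0: load  L2 | P0:S(54), P1:O(54) | bus: BusRd
[14] P1: store L3 := 34 | P0:I, P1:M(34) | bus: none
[15] P0: store L2 := 86 | P0:M(86), P1:I | bus: BusUpgr,Flush

bus = none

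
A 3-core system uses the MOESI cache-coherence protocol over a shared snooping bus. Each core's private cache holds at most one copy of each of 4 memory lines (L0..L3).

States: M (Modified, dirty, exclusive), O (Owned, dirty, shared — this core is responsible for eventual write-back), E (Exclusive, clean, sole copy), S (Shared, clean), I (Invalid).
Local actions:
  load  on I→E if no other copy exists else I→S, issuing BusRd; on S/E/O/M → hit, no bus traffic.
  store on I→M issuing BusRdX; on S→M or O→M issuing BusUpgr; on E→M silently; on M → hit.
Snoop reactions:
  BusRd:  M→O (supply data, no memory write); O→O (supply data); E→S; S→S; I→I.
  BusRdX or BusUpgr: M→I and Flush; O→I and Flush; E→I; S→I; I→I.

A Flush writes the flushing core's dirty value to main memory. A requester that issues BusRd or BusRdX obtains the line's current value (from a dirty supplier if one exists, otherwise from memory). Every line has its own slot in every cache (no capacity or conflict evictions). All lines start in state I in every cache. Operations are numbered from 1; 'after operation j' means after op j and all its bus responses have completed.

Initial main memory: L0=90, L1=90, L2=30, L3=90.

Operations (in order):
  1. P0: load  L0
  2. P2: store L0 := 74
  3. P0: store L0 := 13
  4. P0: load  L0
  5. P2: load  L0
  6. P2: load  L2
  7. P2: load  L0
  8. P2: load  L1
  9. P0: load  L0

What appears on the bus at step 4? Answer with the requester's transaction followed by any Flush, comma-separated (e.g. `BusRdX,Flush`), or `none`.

bus = none

  op1 P0: load  L0 → E/I/I on L0; bus BusRd; mem=90
  op2 P2: store L0 := 74 → I/I/M on L0; bus BusRdX; mem=90
  op3 P0: store L0 := 13 → M/I/I on L0; bus BusRdX Flush; mem=74
  op4 P0: load  L0 → M/I/I on L0; bus (none); mem=74
  op5 P2: load  L0 → O/I/S on L0; bus BusRd; mem=74
  op6 P2: load  L2 → I/I/E on L2; bus BusRd; mem=30
  op7 P2: load  L0 → O/I/S on L0; bus (none); mem=74
  op8 P2: load  L1 → I/I/E on L1; bus BusRd; mem=90
  op9 P0: load  L0 → O/I/S on L0; bus (none); mem=74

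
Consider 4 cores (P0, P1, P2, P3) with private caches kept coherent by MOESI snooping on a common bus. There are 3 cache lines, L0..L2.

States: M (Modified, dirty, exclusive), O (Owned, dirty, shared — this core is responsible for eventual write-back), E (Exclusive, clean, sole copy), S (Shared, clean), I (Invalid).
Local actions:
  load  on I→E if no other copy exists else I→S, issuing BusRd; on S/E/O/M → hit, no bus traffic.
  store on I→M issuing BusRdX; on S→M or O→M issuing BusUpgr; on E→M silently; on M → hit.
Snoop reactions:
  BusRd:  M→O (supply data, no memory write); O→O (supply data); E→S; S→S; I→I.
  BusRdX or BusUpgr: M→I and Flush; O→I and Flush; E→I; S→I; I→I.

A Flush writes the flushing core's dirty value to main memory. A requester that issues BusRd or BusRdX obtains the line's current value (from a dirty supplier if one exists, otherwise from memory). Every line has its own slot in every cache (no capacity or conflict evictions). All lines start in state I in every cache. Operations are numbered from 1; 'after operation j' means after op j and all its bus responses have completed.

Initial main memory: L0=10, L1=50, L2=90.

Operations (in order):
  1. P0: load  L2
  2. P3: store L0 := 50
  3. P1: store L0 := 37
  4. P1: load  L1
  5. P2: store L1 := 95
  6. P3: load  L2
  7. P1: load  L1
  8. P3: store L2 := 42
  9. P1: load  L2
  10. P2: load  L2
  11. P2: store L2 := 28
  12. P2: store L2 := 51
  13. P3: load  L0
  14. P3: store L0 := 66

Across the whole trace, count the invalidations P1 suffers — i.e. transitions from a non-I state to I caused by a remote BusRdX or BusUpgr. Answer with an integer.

  op1 P0: load  L2 → E/I/I/I on L2; bus BusRd; mem=90
  op2 P3: store L0 := 50 → I/I/I/M on L0; bus BusRdX; mem=10
  op3 P1: store L0 := 37 → I/M/I/I on L0; bus BusRdX Flush; mem=50
  op4 P1: load  L1 → I/E/I/I on L1; bus BusRd; mem=50
  op5 P2: store L1 := 95 → I/I/M/I on L1; bus BusRdX; mem=50
  op6 P3: load  L2 → S/I/I/S on L2; bus BusRd; mem=90
  op7 P1: load  L1 → I/S/O/I on L1; bus BusRd; mem=50
  op8 P3: store L2 := 42 → I/I/I/M on L2; bus BusUpgr; mem=90
  op9 P1: load  L2 → I/S/I/O on L2; bus BusRd; mem=90
  op10 P2: load  L2 → I/S/S/O on L2; bus BusRd; mem=90
  op11 P2: store L2 := 28 → I/I/M/I on L2; bus BusUpgr Flush; mem=42
  op12 P2: store L2 := 51 → I/I/M/I on L2; bus (none); mem=42
  op13 P3: load  L0 → I/O/I/S on L0; bus BusRd; mem=50
  op14 P3: store L0 := 66 → I/I/I/M on L0; bus BusUpgr Flush; mem=37

invalidations = 3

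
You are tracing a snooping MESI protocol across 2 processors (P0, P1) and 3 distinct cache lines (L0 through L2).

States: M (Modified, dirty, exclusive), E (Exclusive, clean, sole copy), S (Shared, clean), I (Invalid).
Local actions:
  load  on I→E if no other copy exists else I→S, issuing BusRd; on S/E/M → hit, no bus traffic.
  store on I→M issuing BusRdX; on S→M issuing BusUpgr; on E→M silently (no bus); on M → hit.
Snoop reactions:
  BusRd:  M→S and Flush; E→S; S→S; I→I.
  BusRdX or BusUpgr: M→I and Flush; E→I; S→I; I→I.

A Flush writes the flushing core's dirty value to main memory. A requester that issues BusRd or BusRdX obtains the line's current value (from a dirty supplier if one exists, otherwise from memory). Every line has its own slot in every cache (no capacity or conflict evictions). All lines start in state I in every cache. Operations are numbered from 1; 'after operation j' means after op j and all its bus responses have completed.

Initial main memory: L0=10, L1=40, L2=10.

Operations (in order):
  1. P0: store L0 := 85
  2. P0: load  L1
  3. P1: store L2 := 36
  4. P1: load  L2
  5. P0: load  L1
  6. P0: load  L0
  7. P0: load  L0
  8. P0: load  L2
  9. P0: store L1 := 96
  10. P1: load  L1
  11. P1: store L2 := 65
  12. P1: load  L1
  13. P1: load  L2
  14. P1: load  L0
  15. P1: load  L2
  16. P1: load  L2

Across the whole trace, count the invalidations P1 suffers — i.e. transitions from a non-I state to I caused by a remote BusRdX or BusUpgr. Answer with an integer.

1. P0: store L0 := 85  bus=[BusRdX]  L0: P0=M P1=I  mem[L0]=10
2. P0: load  L1  bus=[BusRd]  L1: P0=E P1=I  mem[L1]=40
3. P1: store L2 := 36  bus=[BusRdX]  L2: P0=I P1=M  mem[L2]=10
4. P1: load  L2  bus=[-]  L2: P0=I P1=M  mem[L2]=10
5. P0: load  L1  bus=[-]  L1: P0=E P1=I  mem[L1]=40
6. P0: load  L0  bus=[-]  L0: P0=M P1=I  mem[L0]=10
7. P0: load  L0  bus=[-]  L0: P0=M P1=I  mem[L0]=10
8. P0: load  L2  bus=[BusRd,Flush]  L2: P0=S P1=S  mem[L2]=36
9. P0: store L1 := 96  bus=[-]  L1: P0=M P1=I  mem[L1]=40
10. P1: load  L1  bus=[BusRd,Flush]  L1: P0=S P1=S  mem[L1]=96
11. P1: store L2 := 65  bus=[BusUpgr]  L2: P0=I P1=M  mem[L2]=36
12. P1: load  L1  bus=[-]  L1: P0=S P1=S  mem[L1]=96
13. P1: load  L2  bus=[-]  L2: P0=I P1=M  mem[L2]=36
14. P1: load  L0  bus=[BusRd,Flush]  L0: P0=S P1=S  mem[L0]=85
15. P1: load  L2  bus=[-]  L2: P0=I P1=M  mem[L2]=36
16. P1: load  L2  bus=[-]  L2: P0=I P1=M  mem[L2]=36

invalidations = 0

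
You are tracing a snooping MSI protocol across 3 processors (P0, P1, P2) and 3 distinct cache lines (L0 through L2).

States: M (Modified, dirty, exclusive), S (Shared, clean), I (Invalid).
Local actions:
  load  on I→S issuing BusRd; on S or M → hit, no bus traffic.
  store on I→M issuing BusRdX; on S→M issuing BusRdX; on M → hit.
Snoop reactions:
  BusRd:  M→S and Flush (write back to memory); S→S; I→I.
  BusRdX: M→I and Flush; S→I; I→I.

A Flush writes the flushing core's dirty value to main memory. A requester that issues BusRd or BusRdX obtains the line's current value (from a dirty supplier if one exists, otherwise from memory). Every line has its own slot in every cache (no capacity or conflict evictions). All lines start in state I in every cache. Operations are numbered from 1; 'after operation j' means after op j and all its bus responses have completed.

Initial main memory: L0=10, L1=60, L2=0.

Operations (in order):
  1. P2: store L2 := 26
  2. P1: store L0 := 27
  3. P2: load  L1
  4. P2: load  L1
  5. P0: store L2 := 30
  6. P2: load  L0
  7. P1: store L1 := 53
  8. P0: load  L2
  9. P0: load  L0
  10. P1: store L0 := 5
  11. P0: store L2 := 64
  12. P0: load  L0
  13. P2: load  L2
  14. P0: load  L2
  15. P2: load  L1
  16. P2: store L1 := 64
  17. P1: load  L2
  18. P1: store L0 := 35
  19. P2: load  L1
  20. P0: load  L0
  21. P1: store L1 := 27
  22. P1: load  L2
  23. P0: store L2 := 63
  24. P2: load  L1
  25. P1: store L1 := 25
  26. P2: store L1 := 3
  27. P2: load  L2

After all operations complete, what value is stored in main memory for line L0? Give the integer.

  op1 P2: store L2 := 26 → I/I/M on L2; bus BusRdX; mem=0
  op2 P1: store L0 := 27 → I/M/I on L0; bus BusRdX; mem=10
  op3 P2: load  L1 → I/I/S on L1; bus BusRd; mem=60
  op4 P2: load  L1 → I/I/S on L1; bus (none); mem=60
  op5 P0: store L2 := 30 → M/I/I on L2; bus BusRdX Flush; mem=26
  op6 P2: load  L0 → I/S/S on L0; bus BusRd Flush; mem=27
  op7 P1: store L1 := 53 → I/M/I on L1; bus BusRdX; mem=60
  op8 P0: load  L2 → M/I/I on L2; bus (none); mem=26
  op9 P0: load  L0 → S/S/S on L0; bus BusRd; mem=27
  op10 P1: store L0 := 5 → I/M/I on L0; bus BusRdX; mem=27
  op11 P0: store L2 := 64 → M/I/I on L2; bus (none); mem=26
  op12 P0: load  L0 → S/S/I on L0; bus BusRd Flush; mem=5
  op13 P2: load  L2 → S/I/S on L2; bus BusRd Flush; mem=64
  op14 P0: load  L2 → S/I/S on L2; bus (none); mem=64
  op15 P2: load  L1 → I/S/S on L1; bus BusRd Flush; mem=53
  op16 P2: store L1 := 64 → I/I/M on L1; bus BusRdX; mem=53
  op17 P1: load  L2 → S/S/S on L2; bus BusRd; mem=64
  op18 P1: store L0 := 35 → I/M/I on L0; bus BusRdX; mem=5
  op19 P2: load  L1 → I/I/M on L1; bus (none); mem=53
  op20 P0: load  L0 → S/S/I on L0; bus BusRd Flush; mem=35
  op21 P1: store L1 := 27 → I/M/I on L1; bus BusRdX Flush; mem=64
  op22 P1: load  L2 → S/S/S on L2; bus (none); mem=64
  op23 P0: store L2 := 63 → M/I/I on L2; bus BusRdX; mem=64
  op24 P2: load  L1 → I/S/S on L1; bus BusRd Flush; mem=27
  op25 P1: store L1 := 25 → I/M/I on L1; bus BusRdX; mem=27
  op26 P2: store L1 := 3 → I/I/M on L1; bus BusRdX Flush; mem=25
  op27 P2: load  L2 → S/I/S on L2; bus BusRd Flush; mem=63

memory[L0] = 35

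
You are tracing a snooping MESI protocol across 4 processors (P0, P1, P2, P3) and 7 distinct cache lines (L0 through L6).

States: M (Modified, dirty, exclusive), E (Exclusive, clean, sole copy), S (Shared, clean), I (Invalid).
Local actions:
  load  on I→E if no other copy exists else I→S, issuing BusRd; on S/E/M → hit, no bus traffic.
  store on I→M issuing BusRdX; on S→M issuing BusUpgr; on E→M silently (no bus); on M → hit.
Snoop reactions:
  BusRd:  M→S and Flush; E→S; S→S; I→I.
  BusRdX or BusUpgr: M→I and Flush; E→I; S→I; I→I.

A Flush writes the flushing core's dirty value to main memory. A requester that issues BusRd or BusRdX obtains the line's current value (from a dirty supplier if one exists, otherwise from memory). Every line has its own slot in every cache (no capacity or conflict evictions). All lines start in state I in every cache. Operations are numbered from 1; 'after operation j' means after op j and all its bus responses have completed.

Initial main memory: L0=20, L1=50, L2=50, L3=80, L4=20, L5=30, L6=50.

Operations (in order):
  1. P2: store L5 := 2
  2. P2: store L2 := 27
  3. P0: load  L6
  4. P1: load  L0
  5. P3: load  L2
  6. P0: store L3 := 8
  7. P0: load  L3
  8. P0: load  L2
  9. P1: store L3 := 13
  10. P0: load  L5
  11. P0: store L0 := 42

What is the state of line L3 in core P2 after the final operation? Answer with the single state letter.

step 1: P2: store L5 := 2  ⟶  IIMI  (L5)  txn=BusRdX  M[L5]=30
step 2: P2: store L2 := 27  ⟶  IIMI  (L2)  txn=BusRdX  M[L2]=50
step 3: P0: load  L6  ⟶  EIII  (L6)  txn=BusRd  M[L6]=50
step 4: P1: load  L0  ⟶  IEII  (L0)  txn=BusRd  M[L0]=20
step 5: P3: load  L2  ⟶  IISS  (L2)  txn=BusRd+Flush  M[L2]=27
step 6: P0: store L3 := 8  ⟶  MIII  (L3)  txn=BusRdX  M[L3]=80
step 7: P0: load  L3  ⟶  MIII  (L3)  txn=∅  M[L3]=80
step 8: P0: load  L2  ⟶  SISS  (L2)  txn=BusRd  M[L2]=27
step 9: P1: store L3 := 13  ⟶  IMII  (L3)  txn=BusRdX+Flush  M[L3]=8
step 10: P0: load  L5  ⟶  SISI  (L5)  txn=BusRd+Flush  M[L5]=2
step 11: P0: store L0 := 42  ⟶  MIII  (L0)  txn=BusRdX  M[L0]=20

state = I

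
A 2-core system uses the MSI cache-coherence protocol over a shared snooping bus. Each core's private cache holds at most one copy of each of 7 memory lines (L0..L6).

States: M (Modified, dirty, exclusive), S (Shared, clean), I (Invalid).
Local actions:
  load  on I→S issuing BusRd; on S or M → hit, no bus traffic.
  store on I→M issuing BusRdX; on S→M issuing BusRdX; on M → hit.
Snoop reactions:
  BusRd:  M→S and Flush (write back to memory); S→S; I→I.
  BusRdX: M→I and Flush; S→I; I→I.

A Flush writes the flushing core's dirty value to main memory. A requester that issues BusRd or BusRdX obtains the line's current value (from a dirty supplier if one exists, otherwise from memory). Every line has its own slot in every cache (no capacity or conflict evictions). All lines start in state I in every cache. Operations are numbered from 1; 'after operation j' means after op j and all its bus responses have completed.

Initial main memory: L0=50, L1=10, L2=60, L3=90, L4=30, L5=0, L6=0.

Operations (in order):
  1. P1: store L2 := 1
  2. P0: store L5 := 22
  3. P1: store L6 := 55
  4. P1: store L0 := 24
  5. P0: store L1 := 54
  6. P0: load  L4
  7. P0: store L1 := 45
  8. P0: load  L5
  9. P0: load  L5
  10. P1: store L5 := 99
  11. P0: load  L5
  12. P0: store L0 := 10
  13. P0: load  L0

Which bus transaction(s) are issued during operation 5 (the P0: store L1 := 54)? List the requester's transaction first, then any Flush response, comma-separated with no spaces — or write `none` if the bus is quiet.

step 1: P1: store L2 := 1  ⟶  IM  (L2)  txn=BusRdX  M[L2]=60
step 2: P0: store L5 := 22  ⟶  MI  (L5)  txn=BusRdX  M[L5]=0
step 3: P1: store L6 := 55  ⟶  IM  (L6)  txn=BusRdX  M[L6]=0
step 4: P1: store L0 := 24  ⟶  IM  (L0)  txn=BusRdX  M[L0]=50
step 5: P0: store L1 := 54  ⟶  MI  (L1)  txn=BusRdX  M[L1]=10
step 6: P0: load  L4  ⟶  SI  (L4)  txn=BusRd  M[L4]=30
step 7: P0: store L1 := 45  ⟶  MI  (L1)  txn=∅  M[L1]=10
step 8: P0: load  L5  ⟶  MI  (L5)  txn=∅  M[L5]=0
step 9: P0: load  L5  ⟶  MI  (L5)  txn=∅  M[L5]=0
step 10: P1: store L5 := 99  ⟶  IM  (L5)  txn=BusRdX+Flush  M[L5]=22
step 11: P0: load  L5  ⟶  SS  (L5)  txn=BusRd+Flush  M[L5]=99
step 12: P0: store L0 := 10  ⟶  MI  (L0)  txn=BusRdX+Flush  M[L0]=24
step 13: P0: load  L0  ⟶  MI  (L0)  txn=∅  M[L0]=24

bus = BusRdX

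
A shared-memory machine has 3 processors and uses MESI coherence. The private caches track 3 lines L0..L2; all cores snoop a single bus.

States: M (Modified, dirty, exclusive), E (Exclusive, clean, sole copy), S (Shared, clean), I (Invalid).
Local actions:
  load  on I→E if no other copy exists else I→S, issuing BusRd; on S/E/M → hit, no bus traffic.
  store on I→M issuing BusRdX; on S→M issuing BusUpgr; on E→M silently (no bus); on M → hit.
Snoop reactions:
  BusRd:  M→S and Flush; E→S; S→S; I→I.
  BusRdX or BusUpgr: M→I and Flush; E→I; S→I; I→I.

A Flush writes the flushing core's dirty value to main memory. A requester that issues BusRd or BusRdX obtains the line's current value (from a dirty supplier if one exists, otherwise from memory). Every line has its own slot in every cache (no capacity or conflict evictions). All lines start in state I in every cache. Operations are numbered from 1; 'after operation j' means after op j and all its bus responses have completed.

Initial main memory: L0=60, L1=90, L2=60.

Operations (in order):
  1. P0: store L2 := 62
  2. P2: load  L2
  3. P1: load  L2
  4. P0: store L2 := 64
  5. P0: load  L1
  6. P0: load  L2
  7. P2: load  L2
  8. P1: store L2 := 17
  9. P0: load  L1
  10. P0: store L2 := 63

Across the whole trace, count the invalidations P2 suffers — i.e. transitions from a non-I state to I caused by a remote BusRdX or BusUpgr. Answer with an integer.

invalidations = 2

1. P0: store L2 := 62  bus=[BusRdX]  L2: P0=M P1=I P2=I  mem[L2]=60
2. P2: load  L2  bus=[BusRd,Flush]  L2: P0=S P1=I P2=S  mem[L2]=62
3. P1: load  L2  bus=[BusRd]  L2: P0=S P1=S P2=S  mem[L2]=62
4. P0: store L2 := 64  bus=[BusUpgr]  L2: P0=M P1=I P2=I  mem[L2]=62
5. P0: load  L1  bus=[BusRd]  L1: P0=E P1=I P2=I  mem[L1]=90
6. P0: load  L2  bus=[-]  L2: P0=M P1=I P2=I  mem[L2]=62
7. P2: load  L2  bus=[BusRd,Flush]  L2: P0=S P1=I P2=S  mem[L2]=64
8. P1: store L2 := 17  bus=[BusRdX]  L2: P0=I P1=M P2=I  mem[L2]=64
9. P0: load  L1  bus=[-]  L1: P0=E P1=I P2=I  mem[L1]=90
10. P0: store L2 := 63  bus=[BusRdX,Flush]  L2: P0=M P1=I P2=I  mem[L2]=17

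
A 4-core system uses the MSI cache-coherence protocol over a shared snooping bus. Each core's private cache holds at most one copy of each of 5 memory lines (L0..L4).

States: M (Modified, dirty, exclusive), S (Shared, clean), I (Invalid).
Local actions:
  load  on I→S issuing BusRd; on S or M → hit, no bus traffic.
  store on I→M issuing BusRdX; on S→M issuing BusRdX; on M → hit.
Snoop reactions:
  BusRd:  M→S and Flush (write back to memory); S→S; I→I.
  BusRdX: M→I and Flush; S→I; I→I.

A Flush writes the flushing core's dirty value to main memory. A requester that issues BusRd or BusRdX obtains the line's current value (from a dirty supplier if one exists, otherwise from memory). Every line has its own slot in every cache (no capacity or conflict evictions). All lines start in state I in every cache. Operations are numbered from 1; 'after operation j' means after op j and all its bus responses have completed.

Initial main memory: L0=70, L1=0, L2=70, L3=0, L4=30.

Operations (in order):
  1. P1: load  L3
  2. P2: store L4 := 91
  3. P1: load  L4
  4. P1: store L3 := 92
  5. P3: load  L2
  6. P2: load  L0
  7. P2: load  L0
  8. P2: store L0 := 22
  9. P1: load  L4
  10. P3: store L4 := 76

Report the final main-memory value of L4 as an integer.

  op1 P1: load  L3 → I/S/I/I on L3; bus BusRd; mem=0
  op2 P2: store L4 := 91 → I/I/M/I on L4; bus BusRdX; mem=30
  op3 P1: load  L4 → I/S/S/I on L4; bus BusRd Flush; mem=91
  op4 P1: store L3 := 92 → I/M/I/I on L3; bus BusRdX; mem=0
  op5 P3: load  L2 → I/I/I/S on L2; bus BusRd; mem=70
  op6 P2: load  L0 → I/I/S/I on L0; bus BusRd; mem=70
  op7 P2: load  L0 → I/I/S/I on L0; bus (none); mem=70
  op8 P2: store L0 := 22 → I/I/M/I on L0; bus BusRdX; mem=70
  op9 P1: load  L4 → I/S/S/I on L4; bus (none); mem=91
  op10 P3: store L4 := 76 → I/I/I/M on L4; bus BusRdX; mem=91

memory[L4] = 91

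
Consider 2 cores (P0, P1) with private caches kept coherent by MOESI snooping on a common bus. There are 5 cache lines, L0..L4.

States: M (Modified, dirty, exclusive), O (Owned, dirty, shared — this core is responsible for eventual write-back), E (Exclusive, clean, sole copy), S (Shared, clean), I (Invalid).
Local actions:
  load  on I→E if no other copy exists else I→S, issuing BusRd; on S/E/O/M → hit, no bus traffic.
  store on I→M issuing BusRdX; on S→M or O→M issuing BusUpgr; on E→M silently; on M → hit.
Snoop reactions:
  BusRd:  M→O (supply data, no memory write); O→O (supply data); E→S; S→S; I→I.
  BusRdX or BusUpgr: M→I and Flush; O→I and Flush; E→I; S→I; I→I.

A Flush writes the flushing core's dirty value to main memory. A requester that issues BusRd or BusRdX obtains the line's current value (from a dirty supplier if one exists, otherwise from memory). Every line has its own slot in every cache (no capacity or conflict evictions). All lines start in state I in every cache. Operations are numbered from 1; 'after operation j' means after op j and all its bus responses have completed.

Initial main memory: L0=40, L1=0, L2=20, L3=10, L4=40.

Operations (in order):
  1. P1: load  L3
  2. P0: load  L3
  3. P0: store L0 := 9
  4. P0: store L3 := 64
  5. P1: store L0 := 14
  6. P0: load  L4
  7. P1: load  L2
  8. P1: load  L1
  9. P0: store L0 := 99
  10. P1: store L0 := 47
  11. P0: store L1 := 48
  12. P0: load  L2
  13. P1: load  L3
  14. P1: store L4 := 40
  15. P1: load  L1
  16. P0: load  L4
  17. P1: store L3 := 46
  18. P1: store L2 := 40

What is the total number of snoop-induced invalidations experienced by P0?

invalidations = 5

  op1 P1: load  L3 → I/E on L3; bus BusRd; mem=10
  op2 P0: load  L3 → S/S on L3; bus BusRd; mem=10
  op3 P0: store L0 := 9 → M/I on L0; bus BusRdX; mem=40
  op4 P0: store L3 := 64 → M/I on L3; bus BusUpgr; mem=10
  op5 P1: store L0 := 14 → I/M on L0; bus BusRdX Flush; mem=9
  op6 P0: load  L4 → E/I on L4; bus BusRd; mem=40
  op7 P1: load  L2 → I/E on L2; bus BusRd; mem=20
  op8 P1: load  L1 → I/E on L1; bus BusRd; mem=0
  op9 P0: store L0 := 99 → M/I on L0; bus BusRdX Flush; mem=14
  op10 P1: store L0 := 47 → I/M on L0; bus BusRdX Flush; mem=99
  op11 P0: store L1 := 48 → M/I on L1; bus BusRdX; mem=0
  op12 P0: load  L2 → S/S on L2; bus BusRd; mem=20
  op13 P1: load  L3 → O/S on L3; bus BusRd; mem=10
  op14 P1: store L4 := 40 → I/M on L4; bus BusRdX; mem=40
  op15 P1: load  L1 → O/S on L1; bus BusRd; mem=0
  op16 P0: load  L4 → S/O on L4; bus BusRd; mem=40
  op17 P1: store L3 := 46 → I/M on L3; bus BusUpgr Flush; mem=64
  op18 P1: store L2 := 40 → I/M on L2; bus BusUpgr; mem=20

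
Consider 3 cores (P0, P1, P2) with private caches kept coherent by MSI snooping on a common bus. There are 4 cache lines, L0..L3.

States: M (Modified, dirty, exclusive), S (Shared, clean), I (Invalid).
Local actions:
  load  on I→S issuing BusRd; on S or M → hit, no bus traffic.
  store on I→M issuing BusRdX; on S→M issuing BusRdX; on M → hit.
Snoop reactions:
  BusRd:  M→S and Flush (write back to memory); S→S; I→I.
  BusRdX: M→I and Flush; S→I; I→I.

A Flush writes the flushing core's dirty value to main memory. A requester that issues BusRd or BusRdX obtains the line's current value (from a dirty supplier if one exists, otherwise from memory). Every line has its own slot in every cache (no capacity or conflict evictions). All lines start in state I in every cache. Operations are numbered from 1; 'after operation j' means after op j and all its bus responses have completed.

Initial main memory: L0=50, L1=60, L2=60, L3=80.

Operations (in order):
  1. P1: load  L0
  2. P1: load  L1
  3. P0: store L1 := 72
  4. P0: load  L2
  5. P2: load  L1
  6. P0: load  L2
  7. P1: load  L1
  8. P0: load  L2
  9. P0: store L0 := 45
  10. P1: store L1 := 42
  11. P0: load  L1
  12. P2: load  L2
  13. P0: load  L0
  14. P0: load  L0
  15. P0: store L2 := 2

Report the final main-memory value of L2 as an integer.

  op1 P1: load  L0 → I/S/I on L0; bus BusRd; mem=50
  op2 P1: load  L1 → I/S/I on L1; bus BusRd; mem=60
  op3 P0: store L1 := 72 → M/I/I on L1; bus BusRdX; mem=60
  op4 P0: load  L2 → S/I/I on L2; bus BusRd; mem=60
  op5 P2: load  L1 → S/I/S on L1; bus BusRd Flush; mem=72
  op6 P0: load  L2 → S/I/I on L2; bus (none); mem=60
  op7 P1: load  L1 → S/S/S on L1; bus BusRd; mem=72
  op8 P0: load  L2 → S/I/I on L2; bus (none); mem=60
  op9 P0: store L0 := 45 → M/I/I on L0; bus BusRdX; mem=50
  op10 P1: store L1 := 42 → I/M/I on L1; bus BusRdX; mem=72
  op11 P0: load  L1 → S/S/I on L1; bus BusRd Flush; mem=42
  op12 P2: load  L2 → S/I/S on L2; bus BusRd; mem=60
  op13 P0: load  L0 → M/I/I on L0; bus (none); mem=50
  op14 P0: load  L0 → M/I/I on L0; bus (none); mem=50
  op15 P0: store L2 := 2 → M/I/I on L2; bus BusRdX; mem=60

memory[L2] = 60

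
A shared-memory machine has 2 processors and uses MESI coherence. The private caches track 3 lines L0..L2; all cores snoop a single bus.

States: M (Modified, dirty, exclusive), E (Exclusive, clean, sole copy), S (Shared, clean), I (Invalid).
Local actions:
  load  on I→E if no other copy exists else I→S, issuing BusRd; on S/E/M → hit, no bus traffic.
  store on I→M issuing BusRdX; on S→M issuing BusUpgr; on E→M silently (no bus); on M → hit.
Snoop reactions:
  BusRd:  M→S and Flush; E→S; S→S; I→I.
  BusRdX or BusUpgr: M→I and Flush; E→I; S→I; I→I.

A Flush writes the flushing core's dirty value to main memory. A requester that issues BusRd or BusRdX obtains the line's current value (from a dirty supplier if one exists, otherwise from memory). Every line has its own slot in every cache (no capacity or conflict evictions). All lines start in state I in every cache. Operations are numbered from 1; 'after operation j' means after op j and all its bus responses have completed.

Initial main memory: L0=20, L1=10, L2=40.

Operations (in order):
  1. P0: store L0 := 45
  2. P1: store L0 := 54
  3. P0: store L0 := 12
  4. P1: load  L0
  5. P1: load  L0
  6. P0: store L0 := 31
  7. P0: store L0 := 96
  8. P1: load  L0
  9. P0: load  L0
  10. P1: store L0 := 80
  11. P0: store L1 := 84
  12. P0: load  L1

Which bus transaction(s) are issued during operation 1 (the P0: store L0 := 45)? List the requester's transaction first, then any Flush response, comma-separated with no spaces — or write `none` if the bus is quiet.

1. P0: store L0 := 45  bus=[BusRdX]  L0: P0=M P1=I  mem[L0]=20
2. P1: store L0 := 54  bus=[BusRdX,Flush]  L0: P0=I P1=M  mem[L0]=45
3. P0: store L0 := 12  bus=[BusRdX,Flush]  L0: P0=M P1=I  mem[L0]=54
4. P1: load  L0  bus=[BusRd,Flush]  L0: P0=S P1=S  mem[L0]=12
5. P1: load  L0  bus=[-]  L0: P0=S P1=S  mem[L0]=12
6. P0: store L0 := 31  bus=[BusUpgr]  L0: P0=M P1=I  mem[L0]=12
7. P0: store L0 := 96  bus=[-]  L0: P0=M P1=I  mem[L0]=12
8. P1: load  L0  bus=[BusRd,Flush]  L0: P0=S P1=S  mem[L0]=96
9. P0: load  L0  bus=[-]  L0: P0=S P1=S  mem[L0]=96
10. P1: store L0 := 80  bus=[BusUpgr]  L0: P0=I P1=M  mem[L0]=96
11. P0: store L1 := 84  bus=[BusRdX]  L1: P0=M P1=I  mem[L1]=10
12. P0: load  L1  bus=[-]  L1: P0=M P1=I  mem[L1]=10

bus = BusRdX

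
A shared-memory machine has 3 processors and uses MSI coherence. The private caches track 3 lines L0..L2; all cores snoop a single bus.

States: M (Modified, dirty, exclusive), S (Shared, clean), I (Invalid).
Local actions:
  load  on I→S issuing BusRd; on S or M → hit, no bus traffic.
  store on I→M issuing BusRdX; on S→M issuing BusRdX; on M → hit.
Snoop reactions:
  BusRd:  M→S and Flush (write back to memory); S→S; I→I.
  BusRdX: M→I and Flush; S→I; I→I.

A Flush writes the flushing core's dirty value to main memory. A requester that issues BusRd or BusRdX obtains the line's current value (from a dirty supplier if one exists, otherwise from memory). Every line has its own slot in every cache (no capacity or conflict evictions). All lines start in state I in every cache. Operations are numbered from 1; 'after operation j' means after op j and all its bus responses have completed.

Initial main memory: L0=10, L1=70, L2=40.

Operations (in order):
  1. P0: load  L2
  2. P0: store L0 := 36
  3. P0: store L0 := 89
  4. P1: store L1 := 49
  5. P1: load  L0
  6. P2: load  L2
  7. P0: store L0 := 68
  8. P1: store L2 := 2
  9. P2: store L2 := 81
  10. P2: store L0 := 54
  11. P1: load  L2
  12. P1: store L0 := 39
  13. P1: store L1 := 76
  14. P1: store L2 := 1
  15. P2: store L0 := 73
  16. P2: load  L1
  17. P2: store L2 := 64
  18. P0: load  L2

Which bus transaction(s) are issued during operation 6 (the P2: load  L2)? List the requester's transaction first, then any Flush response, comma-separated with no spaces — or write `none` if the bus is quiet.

step 1: P0: load  L2  ⟶  SII  (L2)  txn=BusRd  M[L2]=40
step 2: P0: store L0 := 36  ⟶  MII  (L0)  txn=BusRdX  M[L0]=10
step 3: P0: store L0 := 89  ⟶  MII  (L0)  txn=∅  M[L0]=10
step 4: P1: store L1 := 49  ⟶  IMI  (L1)  txn=BusRdX  M[L1]=70
step 5: P1: load  L0  ⟶  SSI  (L0)  txn=BusRd+Flush  M[L0]=89
step 6: P2: load  L2  ⟶  SIS  (L2)  txn=BusRd  M[L2]=40
step 7: P0: store L0 := 68  ⟶  MII  (L0)  txn=BusRdX  M[L0]=89
step 8: P1: store L2 := 2  ⟶  IMI  (L2)  txn=BusRdX  M[L2]=40
step 9: P2: store L2 := 81  ⟶  IIM  (L2)  txn=BusRdX+Flush  M[L2]=2
step 10: P2: store L0 := 54  ⟶  IIM  (L0)  txn=BusRdX+Flush  M[L0]=68
step 11: P1: load  L2  ⟶  ISS  (L2)  txn=BusRd+Flush  M[L2]=81
step 12: P1: store L0 := 39  ⟶  IMI  (L0)  txn=BusRdX+Flush  M[L0]=54
step 13: P1: store L1 := 76  ⟶  IMI  (L1)  txn=∅  M[L1]=70
step 14: P1: store L2 := 1  ⟶  IMI  (L2)  txn=BusRdX  M[L2]=81
step 15: P2: store L0 := 73  ⟶  IIM  (L0)  txn=BusRdX+Flush  M[L0]=39
step 16: P2: load  L1  ⟶  ISS  (L1)  txn=BusRd+Flush  M[L1]=76
step 17: P2: store L2 := 64  ⟶  IIM  (L2)  txn=BusRdX+Flush  M[L2]=1
step 18: P0: load  L2  ⟶  SIS  (L2)  txn=BusRd+Flush  M[L2]=64

bus = BusRd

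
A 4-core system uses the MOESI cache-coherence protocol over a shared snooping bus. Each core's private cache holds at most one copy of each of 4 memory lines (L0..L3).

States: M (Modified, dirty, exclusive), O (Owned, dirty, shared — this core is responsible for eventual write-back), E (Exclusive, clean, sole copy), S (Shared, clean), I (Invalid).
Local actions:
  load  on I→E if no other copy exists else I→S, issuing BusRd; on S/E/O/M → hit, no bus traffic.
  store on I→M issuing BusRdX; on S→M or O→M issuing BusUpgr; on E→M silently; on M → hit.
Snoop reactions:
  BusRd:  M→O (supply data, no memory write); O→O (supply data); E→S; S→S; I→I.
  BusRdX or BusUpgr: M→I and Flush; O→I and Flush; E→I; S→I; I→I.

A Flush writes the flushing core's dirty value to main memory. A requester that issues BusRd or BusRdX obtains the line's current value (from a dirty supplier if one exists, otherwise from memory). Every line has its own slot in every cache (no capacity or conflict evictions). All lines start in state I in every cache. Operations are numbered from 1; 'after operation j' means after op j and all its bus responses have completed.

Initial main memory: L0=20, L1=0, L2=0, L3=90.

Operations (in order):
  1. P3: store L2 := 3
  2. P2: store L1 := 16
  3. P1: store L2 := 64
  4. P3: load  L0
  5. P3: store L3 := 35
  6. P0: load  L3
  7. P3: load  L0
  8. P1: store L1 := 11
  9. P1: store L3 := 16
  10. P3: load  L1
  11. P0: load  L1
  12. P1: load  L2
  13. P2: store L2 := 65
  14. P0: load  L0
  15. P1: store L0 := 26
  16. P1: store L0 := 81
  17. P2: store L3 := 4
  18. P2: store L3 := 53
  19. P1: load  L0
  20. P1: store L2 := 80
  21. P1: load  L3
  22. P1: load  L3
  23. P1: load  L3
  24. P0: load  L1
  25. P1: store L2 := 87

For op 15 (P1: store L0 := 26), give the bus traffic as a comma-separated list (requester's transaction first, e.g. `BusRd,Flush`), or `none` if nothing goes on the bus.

bus = BusRdX

[1] P3: store L2 := 3 | P0:I, P1:I, P2:I, P3:M(3) | bus: BusRdX
[2] P2: store L1 := 16 | P0:I, P1:I, P2:M(16), P3:I | bus: BusRdX
[3] P1: store L2 := 64 | P0:I, P1:M(64), P2:I, P3:I | bus: BusRdX,Flush
[4] P3: load  L0 | P0:I, P1:I, P2:I, P3:E(20) | bus: BusRd
[5] P3: store L3 := 35 | P0:I, P1:I, P2:I, P3:M(35) | bus: BusRdX
[6] P0: load  L3 | P0:S(35), P1:I, P2:I, P3:O(35) | bus: BusRd
[7] P3: load  L0 | P0:I, P1:I, P2:I, P3:E(20) | bus: none
[8] P1: store L1 := 11 | P0:I, P1:M(11), P2:I, P3:I | bus: BusRdX,Flush
[9] P1: store L3 := 16 | P0:I, P1:M(16), P2:I, P3:I | bus: BusRdX,Flush
[10] P3: load  L1 | P0:I, P1:O(11), P2:I, P3:S(11) | bus: BusRd
[11] P0: load  L1 | P0:S(11), P1:O(11), P2:I, P3:S(11) | bus: BusRd
[12] P1: load  L2 | P0:I, P1:M(64), P2:I, P3:I | bus: none
[13] P2: store L2 := 65 | P0:I, P1:I, P2:M(65), P3:I | bus: BusRdX,Flush
[14] P0: load  L0 | P0:S(20), P1:I, P2:I, P3:S(20) | bus: BusRd
[15] P1: store L0 := 26 | P0:I, P1:M(26), P2:I, P3:I | bus: BusRdX
[16] P1: store L0 := 81 | P0:I, P1:M(81), P2:I, P3:I | bus: none
[17] P2: store L3 := 4 | P0:I, P1:I, P2:M(4), P3:I | bus: BusRdX,Flush
[18] P2: store L3 := 53 | P0:I, P1:I, P2:M(53), P3:I | bus: none
[19] P1: load  L0 | P0:I, P1:M(81), P2:I, P3:I | bus: none
[20] P1: store L2 := 80 | P0:I, P1:M(80), P2:I, P3:I | bus: BusRdX,Flush
[21] P1: load  L3 | P0:I, P1:S(53), P2:O(53), P3:I | bus: BusRd
[22] P1: load  L3 | P0:I, P1:S(53), P2:O(53), P3:I | bus: none
[23] P1: load  L3 | P0:I, P1:S(53), P2:O(53), P3:I | bus: none
[24] P0: load  L1 | P0:S(11), P1:O(11), P2:I, P3:S(11) | bus: none
[25] P1: store L2 := 87 | P0:I, P1:M(87), P2:I, P3:I | bus: none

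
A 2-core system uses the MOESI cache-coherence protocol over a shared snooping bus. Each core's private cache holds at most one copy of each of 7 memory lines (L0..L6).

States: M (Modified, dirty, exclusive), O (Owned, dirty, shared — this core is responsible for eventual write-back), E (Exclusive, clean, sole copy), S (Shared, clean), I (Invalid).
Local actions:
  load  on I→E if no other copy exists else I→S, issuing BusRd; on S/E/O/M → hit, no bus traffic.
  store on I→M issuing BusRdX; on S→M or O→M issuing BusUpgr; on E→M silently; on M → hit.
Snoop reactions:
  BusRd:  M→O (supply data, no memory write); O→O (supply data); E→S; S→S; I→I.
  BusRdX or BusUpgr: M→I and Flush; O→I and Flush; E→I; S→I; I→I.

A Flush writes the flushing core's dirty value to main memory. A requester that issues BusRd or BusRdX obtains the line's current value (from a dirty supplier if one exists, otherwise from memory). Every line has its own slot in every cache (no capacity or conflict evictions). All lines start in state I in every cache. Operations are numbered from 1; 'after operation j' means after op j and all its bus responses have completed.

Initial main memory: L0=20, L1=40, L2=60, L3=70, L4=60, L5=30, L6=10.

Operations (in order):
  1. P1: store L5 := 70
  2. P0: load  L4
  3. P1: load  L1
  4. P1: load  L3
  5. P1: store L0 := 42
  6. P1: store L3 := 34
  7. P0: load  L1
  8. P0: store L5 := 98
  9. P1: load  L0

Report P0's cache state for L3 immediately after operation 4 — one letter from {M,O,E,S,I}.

state = I

  op1 P1: store L5 := 70 → I/M on L5; bus BusRdX; mem=30
  op2 P0: load  L4 → E/I on L4; bus BusRd; mem=60
  op3 P1: load  L1 → I/E on L1; bus BusRd; mem=40
  op4 P1: load  L3 → I/E on L3; bus BusRd; mem=70
  op5 P1: store L0 := 42 → I/M on L0; bus BusRdX; mem=20
  op6 P1: store L3 := 34 → I/M on L3; bus (none); mem=70
  op7 P0: load  L1 → S/S on L1; bus BusRd; mem=40
  op8 P0: store L5 := 98 → M/I on L5; bus BusRdX Flush; mem=70
  op9 P1: load  L0 → I/M on L0; bus (none); mem=20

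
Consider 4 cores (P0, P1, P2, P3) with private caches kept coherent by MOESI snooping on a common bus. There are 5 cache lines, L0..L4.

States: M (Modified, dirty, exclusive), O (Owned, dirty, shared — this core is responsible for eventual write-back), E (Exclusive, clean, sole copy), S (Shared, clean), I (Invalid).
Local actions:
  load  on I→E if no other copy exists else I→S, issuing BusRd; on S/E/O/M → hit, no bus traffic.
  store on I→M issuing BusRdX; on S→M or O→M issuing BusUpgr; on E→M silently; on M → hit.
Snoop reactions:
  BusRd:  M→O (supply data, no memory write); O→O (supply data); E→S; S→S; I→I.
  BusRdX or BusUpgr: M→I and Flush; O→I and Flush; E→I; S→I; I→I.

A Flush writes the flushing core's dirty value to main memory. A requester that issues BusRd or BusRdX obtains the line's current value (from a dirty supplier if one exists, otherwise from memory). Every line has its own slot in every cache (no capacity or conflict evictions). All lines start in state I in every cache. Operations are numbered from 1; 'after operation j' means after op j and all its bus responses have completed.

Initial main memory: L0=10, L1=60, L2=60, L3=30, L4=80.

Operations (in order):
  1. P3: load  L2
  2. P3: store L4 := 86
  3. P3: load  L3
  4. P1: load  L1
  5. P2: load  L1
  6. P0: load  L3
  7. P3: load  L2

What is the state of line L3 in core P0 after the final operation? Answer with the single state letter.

state = S

step 1: P3: load  L2  ⟶  IIIE  (L2)  txn=BusRd  M[L2]=60
step 2: P3: store L4 := 86  ⟶  IIIM  (L4)  txn=BusRdX  M[L4]=80
step 3: P3: load  L3  ⟶  IIIE  (L3)  txn=BusRd  M[L3]=30
step 4: P1: load  L1  ⟶  IEII  (L1)  txn=BusRd  M[L1]=60
step 5: P2: load  L1  ⟶  ISSI  (L1)  txn=BusRd  M[L1]=60
step 6: P0: load  L3  ⟶  SIIS  (L3)  txn=BusRd  M[L3]=30
step 7: P3: load  L2  ⟶  IIIE  (L2)  txn=∅  M[L2]=60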